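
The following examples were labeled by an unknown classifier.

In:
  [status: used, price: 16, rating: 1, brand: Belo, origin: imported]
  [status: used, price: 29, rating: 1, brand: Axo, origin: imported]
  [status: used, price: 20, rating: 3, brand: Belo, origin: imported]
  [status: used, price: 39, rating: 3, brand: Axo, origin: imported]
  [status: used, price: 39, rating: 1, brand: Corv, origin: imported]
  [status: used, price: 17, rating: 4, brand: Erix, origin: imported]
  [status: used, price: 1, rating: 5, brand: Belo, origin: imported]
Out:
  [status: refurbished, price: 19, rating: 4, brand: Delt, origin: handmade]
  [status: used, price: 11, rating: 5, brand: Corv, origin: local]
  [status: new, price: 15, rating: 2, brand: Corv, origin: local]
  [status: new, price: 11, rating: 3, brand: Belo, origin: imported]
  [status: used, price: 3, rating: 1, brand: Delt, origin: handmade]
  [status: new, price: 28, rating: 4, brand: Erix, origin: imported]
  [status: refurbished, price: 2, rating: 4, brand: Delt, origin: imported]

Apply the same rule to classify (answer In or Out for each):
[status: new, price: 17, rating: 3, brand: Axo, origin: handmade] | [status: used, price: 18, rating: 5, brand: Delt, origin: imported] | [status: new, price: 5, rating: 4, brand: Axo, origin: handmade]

Out, In, Out

All 'In' examples share one property — status is used AND origin is imported — and every 'Out' example lacks it.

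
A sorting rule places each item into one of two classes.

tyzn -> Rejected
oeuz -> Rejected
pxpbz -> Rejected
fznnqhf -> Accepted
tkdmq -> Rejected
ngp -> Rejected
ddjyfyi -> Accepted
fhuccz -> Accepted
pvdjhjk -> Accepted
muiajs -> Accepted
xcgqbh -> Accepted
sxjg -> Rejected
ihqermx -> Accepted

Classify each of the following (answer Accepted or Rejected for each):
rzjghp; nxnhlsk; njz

The common property of the 'Accepted' items is: length ≥ 6. No 'Rejected' item has it.

Accepted, Accepted, Rejected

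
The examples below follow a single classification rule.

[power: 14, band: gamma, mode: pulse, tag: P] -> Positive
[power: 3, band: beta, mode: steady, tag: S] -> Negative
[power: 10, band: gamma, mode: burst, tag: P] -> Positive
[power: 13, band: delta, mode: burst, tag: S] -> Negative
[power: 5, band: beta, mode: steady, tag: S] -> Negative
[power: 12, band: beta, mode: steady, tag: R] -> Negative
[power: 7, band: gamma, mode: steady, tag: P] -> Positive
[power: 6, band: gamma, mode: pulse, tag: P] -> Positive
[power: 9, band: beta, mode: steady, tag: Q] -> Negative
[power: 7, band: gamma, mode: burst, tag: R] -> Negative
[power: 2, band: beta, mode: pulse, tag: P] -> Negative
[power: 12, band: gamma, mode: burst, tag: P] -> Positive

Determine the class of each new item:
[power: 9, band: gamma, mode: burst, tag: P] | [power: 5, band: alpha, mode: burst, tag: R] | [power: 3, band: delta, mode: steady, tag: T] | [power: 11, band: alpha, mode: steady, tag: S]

A rule that fits every label: tag is P AND band is gamma — true of each 'Positive' example, false of each 'Negative' one.
[power: 9, band: gamma, mode: burst, tag: P] → tag is P, band is gamma → Positive.
[power: 5, band: alpha, mode: burst, tag: R] → tag is R, band is alpha → Negative.
[power: 3, band: delta, mode: steady, tag: T] → tag is T, band is delta → Negative.
[power: 11, band: alpha, mode: steady, tag: S] → tag is S, band is alpha → Negative.

Positive, Negative, Negative, Negative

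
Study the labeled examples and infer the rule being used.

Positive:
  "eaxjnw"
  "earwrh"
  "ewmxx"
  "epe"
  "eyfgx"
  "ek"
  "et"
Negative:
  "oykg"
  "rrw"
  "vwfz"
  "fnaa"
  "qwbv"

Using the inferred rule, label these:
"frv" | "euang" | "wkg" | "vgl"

The classifier is using: contains 'e'.

Negative, Positive, Negative, Negative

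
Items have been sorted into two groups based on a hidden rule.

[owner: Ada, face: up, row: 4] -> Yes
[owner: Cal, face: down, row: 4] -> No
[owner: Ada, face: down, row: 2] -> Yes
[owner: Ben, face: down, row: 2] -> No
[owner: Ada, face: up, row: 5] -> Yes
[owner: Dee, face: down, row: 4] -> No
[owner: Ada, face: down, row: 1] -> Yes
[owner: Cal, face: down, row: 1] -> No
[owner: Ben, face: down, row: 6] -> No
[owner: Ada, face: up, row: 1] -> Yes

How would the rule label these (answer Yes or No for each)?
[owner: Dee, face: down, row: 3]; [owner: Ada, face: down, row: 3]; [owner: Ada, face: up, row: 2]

No, Yes, Yes

The distinguishing property — owner is Ada — holds for all the 'Yes' cases and none of the 'No' cases.
[owner: Dee, face: down, row: 3] → owner is Dee → No.
[owner: Ada, face: down, row: 3] → owner is Ada → Yes.
[owner: Ada, face: up, row: 2] → owner is Ada → Yes.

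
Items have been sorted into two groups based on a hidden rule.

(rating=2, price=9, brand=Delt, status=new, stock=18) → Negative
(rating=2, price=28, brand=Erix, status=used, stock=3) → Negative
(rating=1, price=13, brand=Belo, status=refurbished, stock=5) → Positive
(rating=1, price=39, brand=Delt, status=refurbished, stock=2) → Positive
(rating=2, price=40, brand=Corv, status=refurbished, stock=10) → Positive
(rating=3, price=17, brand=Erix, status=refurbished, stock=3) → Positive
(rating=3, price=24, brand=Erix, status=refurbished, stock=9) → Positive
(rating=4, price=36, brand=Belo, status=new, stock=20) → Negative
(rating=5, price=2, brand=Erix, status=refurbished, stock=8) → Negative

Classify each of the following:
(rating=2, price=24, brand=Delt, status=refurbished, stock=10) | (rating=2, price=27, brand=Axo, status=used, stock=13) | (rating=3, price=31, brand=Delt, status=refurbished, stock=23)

Positive, Negative, Positive

The common property of the 'Positive' items is: status is refurbished AND price ≥ 9. No 'Negative' item has it.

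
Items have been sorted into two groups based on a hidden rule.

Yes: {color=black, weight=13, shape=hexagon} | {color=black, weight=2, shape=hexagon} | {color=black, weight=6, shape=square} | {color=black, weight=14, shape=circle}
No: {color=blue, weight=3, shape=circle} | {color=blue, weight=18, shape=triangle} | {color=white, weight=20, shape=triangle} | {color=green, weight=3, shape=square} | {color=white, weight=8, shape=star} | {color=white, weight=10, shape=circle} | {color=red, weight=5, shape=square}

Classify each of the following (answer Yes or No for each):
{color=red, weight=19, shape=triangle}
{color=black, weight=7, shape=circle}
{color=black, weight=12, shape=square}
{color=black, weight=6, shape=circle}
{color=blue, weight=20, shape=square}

No, Yes, Yes, Yes, No

The rule appears to be: color is black.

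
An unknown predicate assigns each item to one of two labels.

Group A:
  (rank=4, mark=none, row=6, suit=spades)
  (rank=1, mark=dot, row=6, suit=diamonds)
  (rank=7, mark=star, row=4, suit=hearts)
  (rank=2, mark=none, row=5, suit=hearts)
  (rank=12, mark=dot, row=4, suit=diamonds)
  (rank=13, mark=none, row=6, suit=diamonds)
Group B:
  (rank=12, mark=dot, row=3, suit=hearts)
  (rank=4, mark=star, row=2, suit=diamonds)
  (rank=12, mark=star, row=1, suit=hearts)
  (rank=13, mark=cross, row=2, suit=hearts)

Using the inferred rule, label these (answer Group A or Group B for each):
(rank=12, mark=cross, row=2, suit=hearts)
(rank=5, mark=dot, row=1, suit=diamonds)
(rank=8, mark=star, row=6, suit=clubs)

Group B, Group B, Group A

The pattern is that an item is 'Group A' exactly when: row ≥ 4.
(rank=12, mark=cross, row=2, suit=hearts): row = 2, fails the rule → Group B. (rank=5, mark=dot, row=1, suit=diamonds): row = 1, fails the rule → Group B. (rank=8, mark=star, row=6, suit=clubs): row = 6, meets the rule → Group A.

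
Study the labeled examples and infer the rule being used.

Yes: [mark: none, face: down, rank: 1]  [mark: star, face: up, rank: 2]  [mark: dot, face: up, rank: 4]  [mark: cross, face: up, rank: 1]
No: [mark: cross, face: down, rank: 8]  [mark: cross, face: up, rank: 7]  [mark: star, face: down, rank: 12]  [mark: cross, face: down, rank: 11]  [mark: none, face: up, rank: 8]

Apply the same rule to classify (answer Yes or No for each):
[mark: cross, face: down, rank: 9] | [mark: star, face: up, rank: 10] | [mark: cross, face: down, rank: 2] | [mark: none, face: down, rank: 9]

No, No, Yes, No

Rule: rank ≤ 4. This holds for each 'Yes' example and fails for each 'No' one.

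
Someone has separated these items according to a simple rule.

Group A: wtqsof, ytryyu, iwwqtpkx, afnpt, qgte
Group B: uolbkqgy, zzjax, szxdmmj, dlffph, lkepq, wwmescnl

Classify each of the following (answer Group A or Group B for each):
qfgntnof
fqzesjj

The common property of the 'Group A' items is: contains 't'. No 'Group B' item has it.
qfgntnof: Group A (has 't'). fqzesjj: Group B (no 't').

Group A, Group B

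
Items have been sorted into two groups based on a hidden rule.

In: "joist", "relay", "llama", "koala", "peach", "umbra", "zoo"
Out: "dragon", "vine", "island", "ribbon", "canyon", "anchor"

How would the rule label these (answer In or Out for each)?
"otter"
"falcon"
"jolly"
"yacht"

In, Out, In, In

One predicate separates the groups cleanly: odd length.
"otter": length 5 — passes, so In.
"falcon": length 6 — does not satisfy this, so Out.
"jolly": length 5 — passes, so In.
"yacht": length 5 — passes, so In.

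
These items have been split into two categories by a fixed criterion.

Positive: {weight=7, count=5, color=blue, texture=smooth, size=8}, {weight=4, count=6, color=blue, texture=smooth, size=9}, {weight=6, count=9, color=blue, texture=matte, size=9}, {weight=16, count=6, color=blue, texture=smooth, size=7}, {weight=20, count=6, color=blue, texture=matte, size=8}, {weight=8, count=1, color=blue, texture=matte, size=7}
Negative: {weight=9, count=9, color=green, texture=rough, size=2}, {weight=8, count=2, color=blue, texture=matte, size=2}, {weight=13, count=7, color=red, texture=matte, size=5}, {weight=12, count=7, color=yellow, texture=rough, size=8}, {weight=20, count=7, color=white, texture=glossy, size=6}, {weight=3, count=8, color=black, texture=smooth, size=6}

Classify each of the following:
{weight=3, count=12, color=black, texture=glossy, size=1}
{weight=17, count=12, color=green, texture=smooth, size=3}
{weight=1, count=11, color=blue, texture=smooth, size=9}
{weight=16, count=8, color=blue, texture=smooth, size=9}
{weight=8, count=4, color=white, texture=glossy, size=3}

Negative, Negative, Positive, Positive, Negative

Rule: color is blue AND size ≥ 5. This holds for each 'Positive' example and fails for each 'Negative' one.
{weight=3, count=12, color=black, texture=glossy, size=1}: color is black, size = 1 — does not pass, so Negative. {weight=17, count=12, color=green, texture=smooth, size=3}: color is green, size = 3 — does not pass, so Negative. {weight=1, count=11, color=blue, texture=smooth, size=9}: color is blue, size = 9 — matches, so Positive. {weight=16, count=8, color=blue, texture=smooth, size=9}: color is blue, size = 9 — matches, so Positive. {weight=8, count=4, color=white, texture=glossy, size=3}: color is white, size = 3 — does not pass, so Negative.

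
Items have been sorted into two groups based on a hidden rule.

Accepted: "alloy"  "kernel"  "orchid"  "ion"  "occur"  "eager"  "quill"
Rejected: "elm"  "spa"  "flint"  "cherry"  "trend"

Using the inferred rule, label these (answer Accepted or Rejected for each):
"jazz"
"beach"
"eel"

Rejected, Accepted, Accepted

The simplest hypothesis consistent with all the labels is: has ≥ 2 vowels.
"jazz" — 1 vowel, hence Rejected.
"beach" — 2 vowels, hence Accepted.
"eel" — 2 vowels, hence Accepted.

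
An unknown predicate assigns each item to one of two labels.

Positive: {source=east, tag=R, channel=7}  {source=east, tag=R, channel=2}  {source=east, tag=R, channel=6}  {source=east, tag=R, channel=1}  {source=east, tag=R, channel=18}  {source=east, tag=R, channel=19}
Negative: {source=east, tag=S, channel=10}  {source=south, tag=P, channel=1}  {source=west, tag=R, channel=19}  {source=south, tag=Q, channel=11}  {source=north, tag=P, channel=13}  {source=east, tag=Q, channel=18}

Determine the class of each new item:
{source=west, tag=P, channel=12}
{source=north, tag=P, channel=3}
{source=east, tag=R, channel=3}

Rule: source is east AND tag is R. This holds for each 'Positive' example and fails for each 'Negative' one.
{source=west, tag=P, channel=12} → source is west, tag is P → Negative. {source=north, tag=P, channel=3} → source is north, tag is P → Negative. {source=east, tag=R, channel=3} → source is east, tag is R → Positive.

Negative, Negative, Positive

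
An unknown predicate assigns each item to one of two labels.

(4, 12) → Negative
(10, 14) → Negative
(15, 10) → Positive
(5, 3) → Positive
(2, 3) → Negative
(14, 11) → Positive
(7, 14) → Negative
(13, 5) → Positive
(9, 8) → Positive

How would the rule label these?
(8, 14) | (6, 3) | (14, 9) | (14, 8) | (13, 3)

Negative, Positive, Positive, Positive, Positive

The pattern is that an item is 'Positive' exactly when: first > second.
(8, 14) — 8 < 14, hence Negative. (6, 3) — 6 > 3, hence Positive. (14, 9) — 14 > 9, hence Positive. (14, 8) — 14 > 8, hence Positive. (13, 3) — 13 > 3, hence Positive.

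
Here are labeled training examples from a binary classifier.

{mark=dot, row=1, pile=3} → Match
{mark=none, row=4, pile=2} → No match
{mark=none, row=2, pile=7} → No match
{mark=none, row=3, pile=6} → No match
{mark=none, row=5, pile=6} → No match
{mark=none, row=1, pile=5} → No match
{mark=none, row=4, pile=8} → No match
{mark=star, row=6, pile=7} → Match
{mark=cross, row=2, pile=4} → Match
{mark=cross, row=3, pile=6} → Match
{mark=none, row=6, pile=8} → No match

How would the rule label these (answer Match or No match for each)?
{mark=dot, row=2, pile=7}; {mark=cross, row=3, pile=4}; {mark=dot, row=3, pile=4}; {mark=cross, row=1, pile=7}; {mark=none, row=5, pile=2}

The simplest hypothesis consistent with all the labels is: mark is not none.
{mark=dot, row=2, pile=7}: mark is dot, matches → Match. {mark=cross, row=3, pile=4}: mark is cross, matches → Match. {mark=dot, row=3, pile=4}: mark is dot, matches → Match. {mark=cross, row=1, pile=7}: mark is cross, matches → Match. {mark=none, row=5, pile=2}: mark is none, fails this test → No match.

Match, Match, Match, Match, No match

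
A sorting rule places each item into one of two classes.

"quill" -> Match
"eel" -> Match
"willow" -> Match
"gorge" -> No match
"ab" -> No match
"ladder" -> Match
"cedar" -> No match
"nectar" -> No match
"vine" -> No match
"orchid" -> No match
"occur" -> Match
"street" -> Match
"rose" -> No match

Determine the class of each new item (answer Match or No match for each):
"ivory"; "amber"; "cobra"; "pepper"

Every 'Match' example satisfies: has a double letter. None of the 'No match' examples do.
"ivory" → no doubled letter → No match.
"amber" → no doubled letter → No match.
"cobra" → no doubled letter → No match.
"pepper" → 'pp' doubled → Match.

No match, No match, No match, Match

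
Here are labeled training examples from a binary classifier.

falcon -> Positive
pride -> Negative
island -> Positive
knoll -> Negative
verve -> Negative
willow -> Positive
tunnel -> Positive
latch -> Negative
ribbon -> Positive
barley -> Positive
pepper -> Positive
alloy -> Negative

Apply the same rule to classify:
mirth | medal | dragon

Negative, Negative, Positive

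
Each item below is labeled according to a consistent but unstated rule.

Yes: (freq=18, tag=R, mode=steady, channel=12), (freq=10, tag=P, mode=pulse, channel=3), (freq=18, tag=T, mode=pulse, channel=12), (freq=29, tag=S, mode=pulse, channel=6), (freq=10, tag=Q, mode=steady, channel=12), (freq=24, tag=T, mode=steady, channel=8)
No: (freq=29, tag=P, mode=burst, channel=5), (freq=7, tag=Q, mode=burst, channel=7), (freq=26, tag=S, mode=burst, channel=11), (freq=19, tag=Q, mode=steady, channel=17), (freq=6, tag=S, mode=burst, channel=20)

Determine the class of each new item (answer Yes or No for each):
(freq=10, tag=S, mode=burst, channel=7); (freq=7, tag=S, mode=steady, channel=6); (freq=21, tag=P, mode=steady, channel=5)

No, Yes, Yes

All 'Yes' examples share one property — mode is not burst AND channel ≤ 12 — and every 'No' example lacks it.
(freq=10, tag=S, mode=burst, channel=7): No (mode is burst, channel = 7). (freq=7, tag=S, mode=steady, channel=6): Yes (mode is steady, channel = 6). (freq=21, tag=P, mode=steady, channel=5): Yes (mode is steady, channel = 5).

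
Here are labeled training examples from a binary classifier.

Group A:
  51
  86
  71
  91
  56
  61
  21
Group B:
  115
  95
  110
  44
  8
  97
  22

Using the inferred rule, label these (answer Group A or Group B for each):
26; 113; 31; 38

The distinguishing property — ≡ 1 (mod 5) — holds for all the 'Group A' cases and none of the 'Group B' cases.
26 → 26 mod 5 = 1 → Group A.
113 → 113 mod 5 = 3 → Group B.
31 → 31 mod 5 = 1 → Group A.
38 → 38 mod 5 = 3 → Group B.

Group A, Group B, Group A, Group B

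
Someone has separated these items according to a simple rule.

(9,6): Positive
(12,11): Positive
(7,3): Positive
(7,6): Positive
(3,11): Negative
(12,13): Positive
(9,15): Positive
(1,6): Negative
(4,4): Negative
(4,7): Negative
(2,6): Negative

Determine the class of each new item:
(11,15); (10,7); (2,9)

Positive, Positive, Negative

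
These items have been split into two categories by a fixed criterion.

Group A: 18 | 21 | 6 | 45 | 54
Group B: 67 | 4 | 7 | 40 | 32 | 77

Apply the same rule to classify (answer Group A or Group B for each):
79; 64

Group B, Group B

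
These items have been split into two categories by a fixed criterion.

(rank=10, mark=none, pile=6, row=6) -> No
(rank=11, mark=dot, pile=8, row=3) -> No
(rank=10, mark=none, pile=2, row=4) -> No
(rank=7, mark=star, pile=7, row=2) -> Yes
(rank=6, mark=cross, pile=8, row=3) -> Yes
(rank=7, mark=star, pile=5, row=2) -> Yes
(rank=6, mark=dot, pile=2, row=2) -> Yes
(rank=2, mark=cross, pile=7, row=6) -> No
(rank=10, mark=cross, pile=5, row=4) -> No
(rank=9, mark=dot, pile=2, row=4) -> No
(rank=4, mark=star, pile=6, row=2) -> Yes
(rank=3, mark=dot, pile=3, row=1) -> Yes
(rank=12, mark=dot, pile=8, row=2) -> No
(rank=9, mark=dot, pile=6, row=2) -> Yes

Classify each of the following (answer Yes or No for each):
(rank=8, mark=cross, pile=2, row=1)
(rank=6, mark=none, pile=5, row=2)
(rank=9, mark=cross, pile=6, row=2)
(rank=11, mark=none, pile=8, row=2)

Yes, Yes, Yes, No

Every 'Yes' example satisfies: rank ≤ 9 AND row ≤ 3. None of the 'No' examples do.
Yes: (rank=8, mark=cross, pile=2, row=1), since rank = 8, row = 1. Yes: (rank=6, mark=none, pile=5, row=2), since rank = 6, row = 2. Yes: (rank=9, mark=cross, pile=6, row=2), since rank = 9, row = 2. No: (rank=11, mark=none, pile=8, row=2), since rank = 11, row = 2.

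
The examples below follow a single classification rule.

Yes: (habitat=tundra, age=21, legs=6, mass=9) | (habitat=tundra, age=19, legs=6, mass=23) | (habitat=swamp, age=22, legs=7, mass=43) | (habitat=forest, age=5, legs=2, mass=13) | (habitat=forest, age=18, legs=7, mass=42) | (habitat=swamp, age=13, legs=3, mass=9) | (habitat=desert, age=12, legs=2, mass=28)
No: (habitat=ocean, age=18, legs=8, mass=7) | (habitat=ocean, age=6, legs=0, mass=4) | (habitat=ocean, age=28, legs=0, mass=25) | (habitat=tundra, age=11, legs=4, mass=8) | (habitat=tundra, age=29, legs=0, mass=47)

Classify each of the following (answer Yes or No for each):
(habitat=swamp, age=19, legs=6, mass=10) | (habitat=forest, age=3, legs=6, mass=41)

Yes, Yes

One predicate separates the groups cleanly: age ≤ 22 AND mass ≥ 9.
(habitat=swamp, age=19, legs=6, mass=10): age = 19, mass = 10 — checks out, so Yes. (habitat=forest, age=3, legs=6, mass=41): age = 3, mass = 41 — checks out, so Yes.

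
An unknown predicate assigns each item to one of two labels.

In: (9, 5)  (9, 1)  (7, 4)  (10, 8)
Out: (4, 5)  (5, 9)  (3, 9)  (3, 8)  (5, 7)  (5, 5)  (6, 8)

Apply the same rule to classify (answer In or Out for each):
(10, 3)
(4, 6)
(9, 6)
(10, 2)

Every 'In' example satisfies: first > second. None of the 'Out' examples do.

In, Out, In, In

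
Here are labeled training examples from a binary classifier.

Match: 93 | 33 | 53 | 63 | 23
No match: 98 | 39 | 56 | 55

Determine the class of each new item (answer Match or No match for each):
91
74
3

No match, No match, Match

A rule that fits every label: ends in digit 3 — true of each 'Match' example, false of each 'No match' one.
91: No match (last digit 1).
74: No match (last digit 4).
3: Match (last digit 3).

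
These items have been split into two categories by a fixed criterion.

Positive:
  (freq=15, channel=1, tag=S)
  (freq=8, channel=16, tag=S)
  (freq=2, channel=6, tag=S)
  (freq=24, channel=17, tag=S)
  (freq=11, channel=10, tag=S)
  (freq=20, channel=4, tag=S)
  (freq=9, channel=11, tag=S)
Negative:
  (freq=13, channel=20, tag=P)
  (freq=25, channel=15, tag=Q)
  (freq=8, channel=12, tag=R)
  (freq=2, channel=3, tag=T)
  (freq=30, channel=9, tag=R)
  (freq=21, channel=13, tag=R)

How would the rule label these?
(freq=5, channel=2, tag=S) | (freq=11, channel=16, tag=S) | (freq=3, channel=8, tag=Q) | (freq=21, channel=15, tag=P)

Positive, Positive, Negative, Negative

The classifier is using: tag is S.
Positive: (freq=5, channel=2, tag=S), since tag is S.
Positive: (freq=11, channel=16, tag=S), since tag is S.
Negative: (freq=3, channel=8, tag=Q), since tag is Q.
Negative: (freq=21, channel=15, tag=P), since tag is P.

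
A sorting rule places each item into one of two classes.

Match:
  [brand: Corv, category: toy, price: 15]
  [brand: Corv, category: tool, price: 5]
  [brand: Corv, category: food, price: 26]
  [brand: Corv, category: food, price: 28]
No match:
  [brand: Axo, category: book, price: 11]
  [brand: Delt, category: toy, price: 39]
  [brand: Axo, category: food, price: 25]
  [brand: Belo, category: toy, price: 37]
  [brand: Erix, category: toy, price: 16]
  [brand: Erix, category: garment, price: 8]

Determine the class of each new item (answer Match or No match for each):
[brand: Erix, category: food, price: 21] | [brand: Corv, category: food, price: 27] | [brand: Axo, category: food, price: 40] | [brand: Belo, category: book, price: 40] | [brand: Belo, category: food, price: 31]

The classifier is using: brand is Corv.
[brand: Erix, category: food, price: 21] — brand is Erix, hence No match.
[brand: Corv, category: food, price: 27] — brand is Corv, hence Match.
[brand: Axo, category: food, price: 40] — brand is Axo, hence No match.
[brand: Belo, category: book, price: 40] — brand is Belo, hence No match.
[brand: Belo, category: food, price: 31] — brand is Belo, hence No match.

No match, Match, No match, No match, No match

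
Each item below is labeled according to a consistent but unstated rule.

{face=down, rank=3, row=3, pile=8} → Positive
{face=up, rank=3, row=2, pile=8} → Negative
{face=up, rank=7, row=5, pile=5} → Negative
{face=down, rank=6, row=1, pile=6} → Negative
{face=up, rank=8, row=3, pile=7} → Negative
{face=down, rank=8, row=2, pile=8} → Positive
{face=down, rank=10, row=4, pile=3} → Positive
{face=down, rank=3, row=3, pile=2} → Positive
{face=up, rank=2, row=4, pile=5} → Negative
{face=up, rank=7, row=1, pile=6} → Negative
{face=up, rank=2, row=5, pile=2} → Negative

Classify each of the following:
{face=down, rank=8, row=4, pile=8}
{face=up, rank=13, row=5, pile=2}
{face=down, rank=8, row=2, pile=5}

The classifier is using: face is down AND row ≥ 2.
{face=down, rank=8, row=4, pile=8}: face is down, row = 4 — qualifies, so Positive. {face=up, rank=13, row=5, pile=2}: face is up, row = 5 — doesn't match, so Negative. {face=down, rank=8, row=2, pile=5}: face is down, row = 2 — qualifies, so Positive.

Positive, Negative, Positive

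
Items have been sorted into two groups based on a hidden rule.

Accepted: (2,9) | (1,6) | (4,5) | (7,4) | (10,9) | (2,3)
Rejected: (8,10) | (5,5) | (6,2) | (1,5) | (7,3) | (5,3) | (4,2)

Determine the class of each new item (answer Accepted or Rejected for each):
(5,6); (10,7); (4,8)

Accepted, Accepted, Rejected

The pattern is that an item is 'Accepted' exactly when: sum is odd.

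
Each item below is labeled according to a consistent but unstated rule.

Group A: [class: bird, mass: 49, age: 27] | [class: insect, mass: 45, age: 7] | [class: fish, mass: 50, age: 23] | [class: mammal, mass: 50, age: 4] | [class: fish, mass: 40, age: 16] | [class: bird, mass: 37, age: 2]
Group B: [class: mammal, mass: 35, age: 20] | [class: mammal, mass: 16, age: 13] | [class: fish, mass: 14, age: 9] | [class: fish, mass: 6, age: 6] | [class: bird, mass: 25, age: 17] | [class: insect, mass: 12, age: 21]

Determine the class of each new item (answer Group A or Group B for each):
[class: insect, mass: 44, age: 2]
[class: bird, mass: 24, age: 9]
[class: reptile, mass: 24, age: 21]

Group A, Group B, Group B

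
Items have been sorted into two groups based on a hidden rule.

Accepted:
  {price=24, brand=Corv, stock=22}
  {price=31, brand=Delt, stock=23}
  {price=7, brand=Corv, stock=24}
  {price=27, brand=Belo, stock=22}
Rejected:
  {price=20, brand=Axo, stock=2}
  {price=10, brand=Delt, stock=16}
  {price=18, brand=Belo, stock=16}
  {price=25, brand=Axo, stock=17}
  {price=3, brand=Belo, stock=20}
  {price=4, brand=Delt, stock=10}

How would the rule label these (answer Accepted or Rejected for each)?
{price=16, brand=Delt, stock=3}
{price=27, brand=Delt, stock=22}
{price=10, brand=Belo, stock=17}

'Accepted' ⟺ stock ≥ 22.
{price=16, brand=Delt, stock=3}: stock = 3, doesn't qualify → Rejected.
{price=27, brand=Delt, stock=22}: stock = 22, satisfies this → Accepted.
{price=10, brand=Belo, stock=17}: stock = 17, doesn't qualify → Rejected.

Rejected, Accepted, Rejected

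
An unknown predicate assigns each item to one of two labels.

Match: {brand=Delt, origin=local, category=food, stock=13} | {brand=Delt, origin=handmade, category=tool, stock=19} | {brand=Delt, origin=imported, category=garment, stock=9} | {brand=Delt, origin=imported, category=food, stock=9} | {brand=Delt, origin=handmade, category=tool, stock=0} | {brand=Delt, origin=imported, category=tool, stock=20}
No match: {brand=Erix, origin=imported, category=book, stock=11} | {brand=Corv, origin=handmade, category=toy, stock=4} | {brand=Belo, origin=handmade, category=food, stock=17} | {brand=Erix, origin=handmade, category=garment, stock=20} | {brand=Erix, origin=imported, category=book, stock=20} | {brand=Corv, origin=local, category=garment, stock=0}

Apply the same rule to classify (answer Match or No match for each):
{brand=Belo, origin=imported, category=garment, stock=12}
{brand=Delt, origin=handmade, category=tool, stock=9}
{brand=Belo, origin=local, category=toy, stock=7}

Checking candidate rules against both groups, what survives is: brand is Delt.
{brand=Belo, origin=imported, category=garment, stock=12} — brand is Belo, hence No match.
{brand=Delt, origin=handmade, category=tool, stock=9} — brand is Delt, hence Match.
{brand=Belo, origin=local, category=toy, stock=7} — brand is Belo, hence No match.

No match, Match, No match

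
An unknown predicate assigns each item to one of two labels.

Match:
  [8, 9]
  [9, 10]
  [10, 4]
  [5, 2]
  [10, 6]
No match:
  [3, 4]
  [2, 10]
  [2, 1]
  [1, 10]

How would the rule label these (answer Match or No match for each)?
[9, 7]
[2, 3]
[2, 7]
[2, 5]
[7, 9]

Match, No match, No match, No match, Match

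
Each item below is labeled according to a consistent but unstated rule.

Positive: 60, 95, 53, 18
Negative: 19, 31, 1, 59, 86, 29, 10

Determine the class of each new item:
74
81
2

Positive, Positive, Negative

The pattern is that an item is 'Positive' exactly when: ≡ 4 (mod 7).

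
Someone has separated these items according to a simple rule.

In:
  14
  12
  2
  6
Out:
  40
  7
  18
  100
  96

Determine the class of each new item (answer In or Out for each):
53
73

Every 'In' example satisfies: even AND at most 14. None of the 'Out' examples do.
53: Out (53 is odd, 53 > 14).
73: Out (73 is odd, 73 > 14).

Out, Out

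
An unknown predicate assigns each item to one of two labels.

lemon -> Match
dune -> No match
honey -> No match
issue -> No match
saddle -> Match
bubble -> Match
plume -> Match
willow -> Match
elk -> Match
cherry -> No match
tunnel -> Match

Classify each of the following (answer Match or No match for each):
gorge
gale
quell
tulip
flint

All 'Match' examples share one property — contains 'l' — and every 'No match' example lacks it.

No match, Match, Match, Match, Match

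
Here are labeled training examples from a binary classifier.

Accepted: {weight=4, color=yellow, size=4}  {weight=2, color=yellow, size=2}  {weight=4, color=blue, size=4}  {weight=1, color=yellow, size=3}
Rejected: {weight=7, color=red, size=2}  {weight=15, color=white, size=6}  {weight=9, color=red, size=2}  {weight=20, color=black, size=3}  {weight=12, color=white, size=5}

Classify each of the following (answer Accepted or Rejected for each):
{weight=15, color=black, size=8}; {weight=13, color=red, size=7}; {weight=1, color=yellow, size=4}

The simplest hypothesis consistent with all the labels is: weight ≤ 4.

Rejected, Rejected, Accepted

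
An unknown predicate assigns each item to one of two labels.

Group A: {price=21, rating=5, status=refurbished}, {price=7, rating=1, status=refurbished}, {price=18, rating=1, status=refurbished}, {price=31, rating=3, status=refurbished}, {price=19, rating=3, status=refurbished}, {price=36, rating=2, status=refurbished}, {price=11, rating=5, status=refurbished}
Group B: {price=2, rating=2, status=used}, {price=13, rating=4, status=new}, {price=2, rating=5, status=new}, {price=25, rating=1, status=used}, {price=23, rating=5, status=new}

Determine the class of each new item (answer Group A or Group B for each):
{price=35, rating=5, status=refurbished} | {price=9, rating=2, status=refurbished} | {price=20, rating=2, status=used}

Group A, Group A, Group B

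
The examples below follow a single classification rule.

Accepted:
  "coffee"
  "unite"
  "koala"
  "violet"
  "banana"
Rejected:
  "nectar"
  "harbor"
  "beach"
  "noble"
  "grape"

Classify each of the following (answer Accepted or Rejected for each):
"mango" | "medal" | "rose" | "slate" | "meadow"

The simplest hypothesis consistent with all the labels is: has ≥ 3 vowels.
Rejected: "mango", since 2 vowels.
Rejected: "medal", since 2 vowels.
Rejected: "rose", since 2 vowels.
Rejected: "slate", since 2 vowels.
Accepted: "meadow", since 3 vowels.

Rejected, Rejected, Rejected, Rejected, Accepted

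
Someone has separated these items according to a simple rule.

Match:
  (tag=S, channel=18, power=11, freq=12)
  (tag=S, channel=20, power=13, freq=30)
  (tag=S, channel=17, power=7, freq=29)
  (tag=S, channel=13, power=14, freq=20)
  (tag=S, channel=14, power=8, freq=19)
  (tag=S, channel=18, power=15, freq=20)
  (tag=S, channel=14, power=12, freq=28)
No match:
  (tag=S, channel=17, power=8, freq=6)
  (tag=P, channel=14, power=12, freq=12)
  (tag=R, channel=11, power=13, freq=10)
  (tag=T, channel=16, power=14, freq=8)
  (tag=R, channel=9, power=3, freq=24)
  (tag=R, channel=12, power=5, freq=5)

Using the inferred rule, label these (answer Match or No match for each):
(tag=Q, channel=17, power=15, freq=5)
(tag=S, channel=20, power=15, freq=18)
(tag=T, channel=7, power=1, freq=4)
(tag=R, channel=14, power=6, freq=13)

All 'Match' examples share one property — tag is S AND freq ≥ 8 — and every 'No match' example lacks it.
(tag=Q, channel=17, power=15, freq=5) → tag is Q, freq = 5 → No match.
(tag=S, channel=20, power=15, freq=18) → tag is S, freq = 18 → Match.
(tag=T, channel=7, power=1, freq=4) → tag is T, freq = 4 → No match.
(tag=R, channel=14, power=6, freq=13) → tag is R, freq = 13 → No match.

No match, Match, No match, No match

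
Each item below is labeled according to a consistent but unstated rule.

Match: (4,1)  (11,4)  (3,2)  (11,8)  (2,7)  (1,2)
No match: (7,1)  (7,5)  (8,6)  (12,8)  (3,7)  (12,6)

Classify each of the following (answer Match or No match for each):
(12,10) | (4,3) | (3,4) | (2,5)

All 'Match' examples share one property — sum is odd — and every 'No match' example lacks it.
(12,10): No match (12+10 = 22).
(4,3): Match (4+3 = 7).
(3,4): Match (3+4 = 7).
(2,5): Match (2+5 = 7).

No match, Match, Match, Match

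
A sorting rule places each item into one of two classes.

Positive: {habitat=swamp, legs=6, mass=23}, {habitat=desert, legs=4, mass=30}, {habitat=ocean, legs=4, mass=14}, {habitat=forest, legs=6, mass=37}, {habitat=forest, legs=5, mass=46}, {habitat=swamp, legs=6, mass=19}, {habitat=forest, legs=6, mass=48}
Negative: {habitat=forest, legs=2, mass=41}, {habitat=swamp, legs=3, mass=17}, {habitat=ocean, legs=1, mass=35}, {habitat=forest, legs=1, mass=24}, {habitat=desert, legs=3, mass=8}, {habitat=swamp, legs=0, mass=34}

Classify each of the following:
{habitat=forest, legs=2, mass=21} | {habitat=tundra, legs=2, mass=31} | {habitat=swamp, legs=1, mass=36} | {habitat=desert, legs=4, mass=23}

Negative, Negative, Negative, Positive

The distinguishing property — legs ≥ 4 — holds for all the 'Positive' cases and none of the 'Negative' cases.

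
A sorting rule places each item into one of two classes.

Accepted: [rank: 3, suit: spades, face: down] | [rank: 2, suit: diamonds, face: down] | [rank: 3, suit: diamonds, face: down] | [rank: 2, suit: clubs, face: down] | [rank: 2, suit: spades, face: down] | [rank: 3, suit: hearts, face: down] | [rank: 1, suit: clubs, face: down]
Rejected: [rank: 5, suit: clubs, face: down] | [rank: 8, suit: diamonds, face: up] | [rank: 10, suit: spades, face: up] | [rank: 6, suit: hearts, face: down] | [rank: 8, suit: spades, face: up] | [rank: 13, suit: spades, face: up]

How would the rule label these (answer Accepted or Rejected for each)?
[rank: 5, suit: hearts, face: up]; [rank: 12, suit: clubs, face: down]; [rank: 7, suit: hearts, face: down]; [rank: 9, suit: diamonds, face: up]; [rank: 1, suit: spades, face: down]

The distinguishing property — rank ≤ 3 — holds for all the 'Accepted' cases and none of the 'Rejected' cases.
Rejected: [rank: 5, suit: hearts, face: up], since rank = 5.
Rejected: [rank: 12, suit: clubs, face: down], since rank = 12.
Rejected: [rank: 7, suit: hearts, face: down], since rank = 7.
Rejected: [rank: 9, suit: diamonds, face: up], since rank = 9.
Accepted: [rank: 1, suit: spades, face: down], since rank = 1.

Rejected, Rejected, Rejected, Rejected, Accepted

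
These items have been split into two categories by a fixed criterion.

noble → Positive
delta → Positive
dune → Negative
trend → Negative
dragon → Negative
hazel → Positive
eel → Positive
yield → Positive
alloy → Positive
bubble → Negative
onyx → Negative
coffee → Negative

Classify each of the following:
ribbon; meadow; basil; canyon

One predicate separates the groups cleanly: odd length AND contains 'l'.

Negative, Negative, Positive, Negative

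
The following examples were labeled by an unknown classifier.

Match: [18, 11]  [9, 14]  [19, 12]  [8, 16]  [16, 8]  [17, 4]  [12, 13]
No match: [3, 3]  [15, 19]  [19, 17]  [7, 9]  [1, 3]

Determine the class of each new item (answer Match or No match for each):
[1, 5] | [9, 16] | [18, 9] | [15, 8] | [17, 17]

No match, Match, Match, Match, No match

The classifier is using: product is even.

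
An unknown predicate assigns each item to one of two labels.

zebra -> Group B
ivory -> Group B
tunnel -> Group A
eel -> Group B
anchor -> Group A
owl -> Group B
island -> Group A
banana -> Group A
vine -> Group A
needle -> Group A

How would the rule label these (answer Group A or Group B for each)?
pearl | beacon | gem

Rule: even length. This holds for each 'Group A' example and fails for each 'Group B' one.
pearl — length 5, hence Group B.
beacon — length 6, hence Group A.
gem — length 3, hence Group B.

Group B, Group A, Group B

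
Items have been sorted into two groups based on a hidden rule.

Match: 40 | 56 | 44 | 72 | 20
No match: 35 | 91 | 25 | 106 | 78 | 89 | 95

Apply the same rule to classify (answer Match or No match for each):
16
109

A rule that fits every label: multiple of 4 — true of each 'Match' example, false of each 'No match' one.
16 — 16 = 4·4, hence Match.
109 — 109 = 4·27 + 1, hence No match.

Match, No match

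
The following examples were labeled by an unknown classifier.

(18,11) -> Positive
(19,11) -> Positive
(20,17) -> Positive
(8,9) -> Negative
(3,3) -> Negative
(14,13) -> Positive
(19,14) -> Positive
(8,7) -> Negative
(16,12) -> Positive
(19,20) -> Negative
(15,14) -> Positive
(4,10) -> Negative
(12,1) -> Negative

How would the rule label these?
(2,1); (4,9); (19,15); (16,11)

One predicate separates the groups cleanly: first > second AND sum ≥ 17.
(2,1): 2 > 1, 2+1 = 3, does not satisfy this → Negative.
(4,9): 4 < 9, 4+9 = 13, does not satisfy this → Negative.
(19,15): 19 > 15, 19+15 = 34, matches → Positive.
(16,11): 16 > 11, 16+11 = 27, matches → Positive.

Negative, Negative, Positive, Positive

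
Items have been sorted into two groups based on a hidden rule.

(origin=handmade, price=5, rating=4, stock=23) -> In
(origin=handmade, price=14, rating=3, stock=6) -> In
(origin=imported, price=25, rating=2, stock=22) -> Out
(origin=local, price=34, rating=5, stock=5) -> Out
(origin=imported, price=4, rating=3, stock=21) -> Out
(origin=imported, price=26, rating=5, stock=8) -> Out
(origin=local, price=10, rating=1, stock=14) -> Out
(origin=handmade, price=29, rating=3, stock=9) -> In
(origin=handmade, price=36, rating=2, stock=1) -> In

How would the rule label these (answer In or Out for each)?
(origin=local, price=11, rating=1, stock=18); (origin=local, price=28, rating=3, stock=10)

Every 'In' example satisfies: origin is handmade. None of the 'Out' examples do.
(origin=local, price=11, rating=1, stock=18) → origin is local → Out.
(origin=local, price=28, rating=3, stock=10) → origin is local → Out.

Out, Out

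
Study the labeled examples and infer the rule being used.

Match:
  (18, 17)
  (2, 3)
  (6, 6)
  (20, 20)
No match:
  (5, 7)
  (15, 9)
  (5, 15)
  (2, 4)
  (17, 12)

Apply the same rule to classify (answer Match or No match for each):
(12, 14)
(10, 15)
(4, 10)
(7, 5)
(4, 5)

No match, No match, No match, No match, Match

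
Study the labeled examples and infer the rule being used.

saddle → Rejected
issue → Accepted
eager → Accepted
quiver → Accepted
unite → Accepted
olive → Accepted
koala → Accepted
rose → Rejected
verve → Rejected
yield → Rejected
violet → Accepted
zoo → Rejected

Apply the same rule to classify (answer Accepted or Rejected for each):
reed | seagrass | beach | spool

Rejected, Accepted, Rejected, Rejected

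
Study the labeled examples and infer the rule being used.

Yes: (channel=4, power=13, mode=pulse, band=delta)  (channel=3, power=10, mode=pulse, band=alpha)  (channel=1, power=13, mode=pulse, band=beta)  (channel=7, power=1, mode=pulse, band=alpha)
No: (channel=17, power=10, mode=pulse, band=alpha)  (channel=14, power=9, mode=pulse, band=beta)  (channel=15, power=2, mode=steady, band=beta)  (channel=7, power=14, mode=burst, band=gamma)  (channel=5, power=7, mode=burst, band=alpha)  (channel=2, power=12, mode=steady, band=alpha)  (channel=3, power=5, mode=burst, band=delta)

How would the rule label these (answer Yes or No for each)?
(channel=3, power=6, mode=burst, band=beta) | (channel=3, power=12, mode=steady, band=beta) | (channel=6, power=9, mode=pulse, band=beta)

No, No, Yes

Rule: mode is pulse AND channel ≤ 7. This holds for each 'Yes' example and fails for each 'No' one.
(channel=3, power=6, mode=burst, band=beta): No (mode is burst, channel = 3).
(channel=3, power=12, mode=steady, band=beta): No (mode is steady, channel = 3).
(channel=6, power=9, mode=pulse, band=beta): Yes (mode is pulse, channel = 6).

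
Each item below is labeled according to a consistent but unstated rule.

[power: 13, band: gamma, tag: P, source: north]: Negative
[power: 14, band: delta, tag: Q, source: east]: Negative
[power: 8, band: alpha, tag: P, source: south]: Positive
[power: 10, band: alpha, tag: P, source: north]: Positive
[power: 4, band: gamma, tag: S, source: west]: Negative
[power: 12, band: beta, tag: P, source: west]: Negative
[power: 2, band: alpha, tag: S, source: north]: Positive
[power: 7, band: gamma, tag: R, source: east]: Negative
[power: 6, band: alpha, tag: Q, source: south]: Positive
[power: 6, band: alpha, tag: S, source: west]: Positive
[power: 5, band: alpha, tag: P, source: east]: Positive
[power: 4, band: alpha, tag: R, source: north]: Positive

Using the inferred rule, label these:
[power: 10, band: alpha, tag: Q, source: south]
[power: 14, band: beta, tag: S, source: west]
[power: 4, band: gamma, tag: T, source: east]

All 'Positive' examples share one property — band is alpha — and every 'Negative' example lacks it.

Positive, Negative, Negative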